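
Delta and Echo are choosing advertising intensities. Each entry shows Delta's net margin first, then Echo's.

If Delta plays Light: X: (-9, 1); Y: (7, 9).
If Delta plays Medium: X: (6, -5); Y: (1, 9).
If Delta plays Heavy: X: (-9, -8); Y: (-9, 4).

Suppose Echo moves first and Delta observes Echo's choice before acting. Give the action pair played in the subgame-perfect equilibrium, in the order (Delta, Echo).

(Light, Y)

Solve by backward induction (Echo leads).
- X: BR = Medium, leader payoff -5.
- Y: BR = Light, leader payoff 9.
Among -5, 9, the best is 9 at Y. Subgame-perfect outcome: (Light, Y) with payoffs (7, 9).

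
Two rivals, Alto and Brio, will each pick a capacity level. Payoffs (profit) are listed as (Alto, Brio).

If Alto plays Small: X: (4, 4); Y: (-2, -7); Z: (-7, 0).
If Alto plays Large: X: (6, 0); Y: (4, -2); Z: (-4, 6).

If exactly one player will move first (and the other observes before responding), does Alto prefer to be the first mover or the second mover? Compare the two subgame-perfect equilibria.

first

If Alto leads: Brio's best replies are Small→X, Large→Z; Alto's induced payoffs 4, -4; outcome (Small, X), payoffs (4, 4).
If Brio leads: Alto's best replies are X→Large, Y→Large, Z→Large; Brio's induced payoffs 0, -2, 6; outcome (Large, Z), payoffs (-4, 6).
Alto gets 4 moving first and -4 moving second, so Alto prefers to move first.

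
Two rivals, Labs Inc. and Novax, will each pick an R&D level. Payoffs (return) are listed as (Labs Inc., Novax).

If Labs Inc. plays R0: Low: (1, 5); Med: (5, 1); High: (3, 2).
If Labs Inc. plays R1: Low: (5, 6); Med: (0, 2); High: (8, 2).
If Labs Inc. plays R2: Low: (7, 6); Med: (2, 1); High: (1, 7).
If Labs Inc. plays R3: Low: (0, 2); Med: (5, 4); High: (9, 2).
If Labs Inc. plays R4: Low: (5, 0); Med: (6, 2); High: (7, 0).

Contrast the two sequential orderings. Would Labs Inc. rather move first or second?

If Labs Inc. leads: Novax's best replies are R0→Low, R1→Low, R2→High, R3→Med, R4→Med; Labs Inc.'s induced payoffs 1, 5, 1, 5, 6; outcome (R4, Med), payoffs (6, 2).
If Novax leads: Labs Inc.'s best replies are Low→R2, Med→R4, High→R3; Novax's induced payoffs 6, 2, 2; outcome (R2, Low), payoffs (7, 6).
Labs Inc. gets 6 moving first and 7 moving second, so Labs Inc. prefers to move second.

second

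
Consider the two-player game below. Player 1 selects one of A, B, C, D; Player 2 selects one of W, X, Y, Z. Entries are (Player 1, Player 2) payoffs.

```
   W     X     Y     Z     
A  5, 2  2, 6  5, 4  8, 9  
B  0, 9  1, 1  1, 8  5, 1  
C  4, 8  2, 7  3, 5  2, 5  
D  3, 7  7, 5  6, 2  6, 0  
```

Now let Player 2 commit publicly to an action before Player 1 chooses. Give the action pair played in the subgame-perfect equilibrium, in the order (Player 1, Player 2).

Work backward from Player 1's decision.
- W: BR = A, leader payoff 2.
- X: BR = D, leader payoff 5.
- Y: BR = D, leader payoff 2.
- Z: BR = A, leader payoff 9.
Maximizing over 2, 5, 2, 9, Player 2 chooses Z. Subgame-perfect outcome: (A, Z) with payoffs (8, 9).

(A, Z)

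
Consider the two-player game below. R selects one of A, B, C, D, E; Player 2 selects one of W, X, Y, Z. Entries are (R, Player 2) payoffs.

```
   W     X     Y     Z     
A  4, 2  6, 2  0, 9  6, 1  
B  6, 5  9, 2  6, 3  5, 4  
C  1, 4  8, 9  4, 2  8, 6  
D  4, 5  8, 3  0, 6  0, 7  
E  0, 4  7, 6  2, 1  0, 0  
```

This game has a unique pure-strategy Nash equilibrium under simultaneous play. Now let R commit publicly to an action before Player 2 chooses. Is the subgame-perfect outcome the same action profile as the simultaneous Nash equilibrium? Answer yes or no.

no

Work backward from Player 2's decision.
- A: Player 2 compares 2, 2, 9, 1 and picks Y; R would get 0.
- B: Player 2 compares 5, 2, 3, 4 and picks W; R would get 6.
- C: Player 2 compares 4, 9, 2, 6 and picks X; R would get 8.
- D: Player 2 compares 5, 3, 6, 7 and picks Z; R would get 0.
- E: Player 2 compares 4, 6, 1, 0 and picks X; R would get 7.
R's induced payoffs are 0, 6, 8, 0, 7, so R commits to C. Subgame-perfect outcome: (C, X) with payoffs (8, 9).
Now find the simultaneous Nash equilibrium.
R's best replies: W→B; X→B; Y→B; Z→C.
Player 2's best replies: A→Y; B→W; C→X; D→Z; E→X.
The unique mutual best reply is (B, W), giving (6, 5).
Sequential outcome (C, X) differs from the Nash profile (B, W).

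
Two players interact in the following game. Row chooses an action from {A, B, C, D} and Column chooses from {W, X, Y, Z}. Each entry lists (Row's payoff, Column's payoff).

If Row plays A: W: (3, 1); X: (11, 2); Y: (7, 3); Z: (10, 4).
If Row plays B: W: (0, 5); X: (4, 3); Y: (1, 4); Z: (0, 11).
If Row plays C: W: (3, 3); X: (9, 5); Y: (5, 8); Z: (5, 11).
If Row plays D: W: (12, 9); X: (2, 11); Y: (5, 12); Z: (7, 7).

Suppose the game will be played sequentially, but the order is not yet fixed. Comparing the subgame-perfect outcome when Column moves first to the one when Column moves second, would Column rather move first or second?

If Row leads: Column's best replies are A→Z, B→Z, C→Z, D→Y; Row's induced payoffs 10, 0, 5, 5; outcome (A, Z), payoffs (10, 4).
If Column leads: Row's best replies are W→D, X→A, Y→A, Z→A; Column's induced payoffs 9, 2, 3, 4; outcome (D, W), payoffs (12, 9).
Column gets 9 moving first and 4 moving second, so Column prefers to move first.

first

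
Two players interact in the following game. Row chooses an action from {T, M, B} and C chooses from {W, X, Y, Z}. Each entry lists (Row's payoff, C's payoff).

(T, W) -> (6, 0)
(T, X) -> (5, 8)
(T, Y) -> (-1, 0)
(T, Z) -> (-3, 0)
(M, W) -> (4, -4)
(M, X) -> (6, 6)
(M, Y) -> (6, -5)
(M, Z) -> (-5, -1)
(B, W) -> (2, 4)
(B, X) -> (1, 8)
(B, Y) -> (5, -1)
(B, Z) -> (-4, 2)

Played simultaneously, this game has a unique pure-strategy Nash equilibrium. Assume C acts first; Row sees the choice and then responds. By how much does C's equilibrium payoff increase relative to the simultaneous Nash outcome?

Row best-responds to each possible C move:
- W: BR = T, leader payoff 0.
- X: BR = M, leader payoff 6.
- Y: BR = M, leader payoff -5.
- Z: BR = T, leader payoff 0.
Maximizing over 0, 6, -5, 0, C chooses X. Subgame-perfect outcome: (M, X) with payoffs (6, 6).
Now find the simultaneous Nash equilibrium.
Row's best replies: W→T; X→M; Y→M; Z→T.
C's best replies: T→X; M→X; B→X.
Only (M, X) has each player best-responding; Nash payoffs (6, 6).
C's commitment gain: 6 − 6 = 0.

0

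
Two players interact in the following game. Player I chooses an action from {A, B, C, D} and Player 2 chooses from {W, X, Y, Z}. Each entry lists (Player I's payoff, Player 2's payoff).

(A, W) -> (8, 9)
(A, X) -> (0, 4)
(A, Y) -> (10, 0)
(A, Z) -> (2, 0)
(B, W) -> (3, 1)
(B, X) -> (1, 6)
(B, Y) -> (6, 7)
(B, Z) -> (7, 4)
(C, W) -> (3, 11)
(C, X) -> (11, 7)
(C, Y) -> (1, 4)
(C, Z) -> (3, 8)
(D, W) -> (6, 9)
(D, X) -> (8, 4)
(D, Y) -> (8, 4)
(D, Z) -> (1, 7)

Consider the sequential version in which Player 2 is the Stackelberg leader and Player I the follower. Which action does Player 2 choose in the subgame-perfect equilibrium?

W

Backward induction with Player 2 moving first.
- W: BR = A, leader payoff 9.
- X: BR = C, leader payoff 7.
- Y: BR = A, leader payoff 0.
- Z: BR = B, leader payoff 4.
Maximizing over 9, 7, 0, 4, Player 2 chooses W. Subgame-perfect outcome: (A, W) with payoffs (8, 9).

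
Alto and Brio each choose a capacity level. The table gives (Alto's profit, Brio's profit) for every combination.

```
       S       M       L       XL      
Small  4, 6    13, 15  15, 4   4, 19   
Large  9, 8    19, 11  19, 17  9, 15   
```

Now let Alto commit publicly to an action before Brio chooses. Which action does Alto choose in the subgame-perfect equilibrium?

Large

Backward induction with Alto moving first.
- Small: Brio compares 6, 15, 4, 19 and picks XL; Alto would get 4.
- Large: Brio compares 8, 11, 17, 15 and picks L; Alto would get 19.
Maximizing over 4, 19, Alto chooses Large. Subgame-perfect outcome: (Large, L) with payoffs (19, 17).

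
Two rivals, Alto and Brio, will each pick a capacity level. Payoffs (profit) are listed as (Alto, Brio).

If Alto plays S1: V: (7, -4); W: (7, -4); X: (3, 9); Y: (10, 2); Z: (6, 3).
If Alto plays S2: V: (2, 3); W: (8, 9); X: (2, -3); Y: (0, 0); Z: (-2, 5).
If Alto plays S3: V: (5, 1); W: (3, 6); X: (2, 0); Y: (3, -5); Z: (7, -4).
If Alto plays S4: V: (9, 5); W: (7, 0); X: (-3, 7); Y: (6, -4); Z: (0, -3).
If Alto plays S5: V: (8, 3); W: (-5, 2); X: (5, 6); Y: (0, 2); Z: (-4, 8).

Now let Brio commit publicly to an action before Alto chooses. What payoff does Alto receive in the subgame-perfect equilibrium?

Alto best-responds to each possible Brio move:
- V: Alto compares 7, 2, 5, 9, 8 and picks S4; Brio would get 5.
- W: Alto compares 7, 8, 3, 7, -5 and picks S2; Brio would get 9.
- X: Alto compares 3, 2, 2, -3, 5 and picks S5; Brio would get 6.
- Y: Alto compares 10, 0, 3, 6, 0 and picks S1; Brio would get 2.
- Z: Alto compares 6, -2, 7, 0, -4 and picks S3; Brio would get -4.
Maximizing over 5, 9, 6, 2, -4, Brio chooses W. Subgame-perfect outcome: (S2, W) with payoffs (8, 9).

8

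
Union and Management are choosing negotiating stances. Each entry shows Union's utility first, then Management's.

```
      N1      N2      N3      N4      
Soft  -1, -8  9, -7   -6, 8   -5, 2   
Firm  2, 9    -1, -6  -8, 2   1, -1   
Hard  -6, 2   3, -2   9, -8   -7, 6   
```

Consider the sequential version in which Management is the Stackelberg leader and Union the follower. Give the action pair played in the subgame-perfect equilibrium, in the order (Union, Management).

Union best-responds to each possible Management move:
- N1: BR = Firm, leader payoff 9.
- N2: BR = Soft, leader payoff -7.
- N3: BR = Hard, leader payoff -8.
- N4: BR = Firm, leader payoff -1.
Maximizing over 9, -7, -8, -1, Management chooses N1. Subgame-perfect outcome: (Firm, N1) with payoffs (2, 9).

(Firm, N1)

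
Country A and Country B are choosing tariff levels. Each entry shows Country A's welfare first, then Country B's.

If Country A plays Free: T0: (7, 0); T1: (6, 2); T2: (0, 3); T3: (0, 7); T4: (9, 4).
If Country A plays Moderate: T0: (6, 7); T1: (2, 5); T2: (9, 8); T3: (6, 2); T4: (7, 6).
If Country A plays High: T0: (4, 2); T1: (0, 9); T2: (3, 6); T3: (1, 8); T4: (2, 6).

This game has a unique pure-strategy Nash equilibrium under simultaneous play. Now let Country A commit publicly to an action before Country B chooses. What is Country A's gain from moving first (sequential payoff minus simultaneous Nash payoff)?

Work backward from Country B's decision.
- Free → Country B plays T3 (best of 0, 2, 3, 7, 4); Country A gets 0.
- Moderate → Country B plays T2 (best of 7, 5, 8, 2, 6); Country A gets 9.
- High → Country B plays T1 (best of 2, 9, 6, 8, 6); Country A gets 0.
Maximizing over 0, 9, 0, Country A chooses Moderate. Subgame-perfect outcome: (Moderate, T2) with payoffs (9, 8).
Now find the simultaneous Nash equilibrium.
Country A's best replies: T0→Free; T1→Free; T2→Moderate; T3→Moderate; T4→Free.
Country B's best replies: Free→T3; Moderate→T2; High→T1.
The unique mutual best reply is (Moderate, T2), giving (9, 8).
Country A's commitment gain: 9 − 9 = 0.

0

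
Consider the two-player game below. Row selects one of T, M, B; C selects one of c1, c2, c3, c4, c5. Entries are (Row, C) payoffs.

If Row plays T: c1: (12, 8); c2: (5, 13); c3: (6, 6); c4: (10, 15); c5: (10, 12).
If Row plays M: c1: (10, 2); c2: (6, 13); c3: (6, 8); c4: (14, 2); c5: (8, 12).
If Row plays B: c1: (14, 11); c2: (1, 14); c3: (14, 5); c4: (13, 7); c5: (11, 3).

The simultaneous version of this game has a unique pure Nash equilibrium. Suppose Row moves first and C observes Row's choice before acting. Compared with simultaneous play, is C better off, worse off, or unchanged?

better off

Backward induction with Row moving first.
- T: C compares 8, 13, 6, 15, 12 and picks c4; Row would get 10.
- M: C compares 2, 13, 8, 2, 12 and picks c2; Row would get 6.
- B: C compares 11, 14, 5, 7, 3 and picks c2; Row would get 1.
Among 10, 6, 1, the best is 10 at T. Subgame-perfect outcome: (T, c4) with payoffs (10, 15).
For the simultaneous game, intersect best replies.
Row's best replies: c1→B; c2→M; c3→B; c4→M; c5→B.
C's best replies: T→c4; M→c2; B→c2.
The unique mutual best reply is (M, c2), giving (6, 13).
C earns 15 sequentially versus 13 at the Nash outcome: better off.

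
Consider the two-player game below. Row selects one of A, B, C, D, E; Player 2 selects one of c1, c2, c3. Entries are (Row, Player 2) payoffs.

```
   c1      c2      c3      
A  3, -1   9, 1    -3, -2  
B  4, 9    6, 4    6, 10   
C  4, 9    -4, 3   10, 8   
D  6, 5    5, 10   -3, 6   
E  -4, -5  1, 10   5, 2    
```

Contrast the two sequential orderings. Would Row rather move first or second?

If Row leads: Player 2's best replies are A→c2, B→c3, C→c1, D→c2, E→c2; Row's induced payoffs 9, 6, 4, 5, 1; outcome (A, c2), payoffs (9, 1).
If Player 2 leads: Row's best replies are c1→D, c2→A, c3→C; Player 2's induced payoffs 5, 1, 8; outcome (C, c3), payoffs (10, 8).
Row gets 9 moving first and 10 moving second, so Row prefers to move second.

second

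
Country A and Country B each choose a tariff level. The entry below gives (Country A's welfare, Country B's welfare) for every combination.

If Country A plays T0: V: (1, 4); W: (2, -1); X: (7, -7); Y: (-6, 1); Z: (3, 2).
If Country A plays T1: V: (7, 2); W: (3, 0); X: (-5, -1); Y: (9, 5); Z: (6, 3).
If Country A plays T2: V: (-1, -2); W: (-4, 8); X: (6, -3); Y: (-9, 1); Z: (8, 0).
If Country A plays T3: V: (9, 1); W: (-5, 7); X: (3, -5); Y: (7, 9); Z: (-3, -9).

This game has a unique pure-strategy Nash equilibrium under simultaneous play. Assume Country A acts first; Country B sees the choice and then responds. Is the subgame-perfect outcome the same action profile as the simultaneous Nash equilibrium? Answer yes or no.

Country B best-responds to each possible Country A move:
- T0: BR = V, leader payoff 1.
- T1: BR = Y, leader payoff 9.
- T2: BR = W, leader payoff -4.
- T3: BR = Y, leader payoff 7.
Country A's induced payoffs are 1, 9, -4, 7, so Country A commits to T1. Subgame-perfect outcome: (T1, Y) with payoffs (9, 5).
Now find the simultaneous Nash equilibrium.
Country A's best replies: V→T3; W→T1; X→T0; Y→T1; Z→T2.
Country B's best replies: T0→V; T1→Y; T2→W; T3→Y.
Only (T1, Y) has each player best-responding; Nash payoffs (9, 5).
Sequential outcome (T1, Y) coincides with the Nash profile (T1, Y).

yes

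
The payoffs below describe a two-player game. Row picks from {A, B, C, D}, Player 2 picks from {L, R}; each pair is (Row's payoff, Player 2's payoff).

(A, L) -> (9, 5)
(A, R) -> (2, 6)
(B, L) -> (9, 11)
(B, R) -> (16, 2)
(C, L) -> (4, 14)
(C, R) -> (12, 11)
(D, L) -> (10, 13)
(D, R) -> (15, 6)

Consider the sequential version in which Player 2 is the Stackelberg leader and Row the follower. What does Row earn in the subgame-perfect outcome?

10

Work backward from Row's decision.
- L: Row compares 9, 9, 4, 10 and picks D; Player 2 would get 13.
- R: Row compares 2, 16, 12, 15 and picks B; Player 2 would get 2.
Among 13, 2, the best is 13 at L. Subgame-perfect outcome: (D, L) with payoffs (10, 13).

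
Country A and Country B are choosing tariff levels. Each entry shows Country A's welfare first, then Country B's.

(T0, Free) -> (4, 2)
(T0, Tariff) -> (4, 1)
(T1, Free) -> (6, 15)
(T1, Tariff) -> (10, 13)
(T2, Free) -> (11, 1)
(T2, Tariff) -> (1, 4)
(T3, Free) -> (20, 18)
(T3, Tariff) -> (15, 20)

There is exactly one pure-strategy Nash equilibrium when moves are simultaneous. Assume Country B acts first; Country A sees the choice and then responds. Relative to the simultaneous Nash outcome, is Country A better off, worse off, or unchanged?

Backward induction with Country B moving first.
- Free: BR = T3, leader payoff 18.
- Tariff: BR = T3, leader payoff 20.
Maximizing over 18, 20, Country B chooses Tariff. Subgame-perfect outcome: (T3, Tariff) with payoffs (15, 20).
Under simultaneous play:
Country A's best replies: Free→T3; Tariff→T3.
Country B's best replies: T0→Free; T1→Free; T2→Tariff; T3→Tariff.
The unique mutual best reply is (T3, Tariff), giving (15, 20).
Country A earns 15 sequentially versus 15 at the Nash outcome: unchanged.

unchanged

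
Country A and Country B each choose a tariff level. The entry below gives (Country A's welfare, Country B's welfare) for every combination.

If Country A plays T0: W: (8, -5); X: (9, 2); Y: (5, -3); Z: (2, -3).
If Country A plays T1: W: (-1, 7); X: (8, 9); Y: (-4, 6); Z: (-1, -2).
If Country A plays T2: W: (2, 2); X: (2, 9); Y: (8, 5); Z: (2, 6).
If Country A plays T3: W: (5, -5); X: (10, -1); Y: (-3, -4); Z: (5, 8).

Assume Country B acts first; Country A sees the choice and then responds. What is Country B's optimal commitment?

Solve by backward induction (Country B leads).
- W → Country A plays T0 (best of 8, -1, 2, 5); Country B gets -5.
- X → Country A plays T3 (best of 9, 8, 2, 10); Country B gets -1.
- Y → Country A plays T2 (best of 5, -4, 8, -3); Country B gets 5.
- Z → Country A plays T3 (best of 2, -1, 2, 5); Country B gets 8.
Among -5, -1, 5, 8, the best is 8 at Z. Subgame-perfect outcome: (T3, Z) with payoffs (5, 8).

Z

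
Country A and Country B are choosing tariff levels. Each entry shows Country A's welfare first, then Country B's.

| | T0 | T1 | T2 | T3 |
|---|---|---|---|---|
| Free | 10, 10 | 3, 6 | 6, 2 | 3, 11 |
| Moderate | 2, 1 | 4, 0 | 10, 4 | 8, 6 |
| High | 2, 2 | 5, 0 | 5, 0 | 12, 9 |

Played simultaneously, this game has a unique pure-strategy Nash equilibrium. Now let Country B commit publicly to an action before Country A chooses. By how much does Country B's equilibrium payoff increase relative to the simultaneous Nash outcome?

Work backward from Country A's decision.
- T0 → Country A plays Free (best of 10, 2, 2); Country B gets 10.
- T1 → Country A plays High (best of 3, 4, 5); Country B gets 0.
- T2 → Country A plays Moderate (best of 6, 10, 5); Country B gets 4.
- T3 → Country A plays High (best of 3, 8, 12); Country B gets 9.
Among 10, 0, 4, 9, the best is 10 at T0. Subgame-perfect outcome: (Free, T0) with payoffs (10, 10).
For the simultaneous game, intersect best replies.
Country A's best replies: T0→Free; T1→High; T2→Moderate; T3→High.
Country B's best replies: Free→T3; Moderate→T3; High→T3.
The unique mutual best reply is (High, T3), giving (12, 9).
Country B's commitment gain: 10 − 9 = 1.

1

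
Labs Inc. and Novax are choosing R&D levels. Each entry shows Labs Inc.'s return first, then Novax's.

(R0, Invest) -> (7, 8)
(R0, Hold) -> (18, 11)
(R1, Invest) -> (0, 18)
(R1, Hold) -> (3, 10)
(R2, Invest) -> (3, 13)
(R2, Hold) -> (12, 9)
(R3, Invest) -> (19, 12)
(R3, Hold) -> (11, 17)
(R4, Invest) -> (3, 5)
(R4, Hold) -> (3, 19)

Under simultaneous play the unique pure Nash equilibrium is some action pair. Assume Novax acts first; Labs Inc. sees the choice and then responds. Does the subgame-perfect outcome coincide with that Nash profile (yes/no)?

Solve by backward induction (Novax leads).
- Invest: BR = R3, leader payoff 12.
- Hold: BR = R0, leader payoff 11.
Maximizing over 12, 11, Novax chooses Invest. Subgame-perfect outcome: (R3, Invest) with payoffs (19, 12).
Now find the simultaneous Nash equilibrium.
Labs Inc.'s best replies: Invest→R3; Hold→R0.
Novax's best replies: R0→Hold; R1→Invest; R2→Invest; R3→Hold; R4→Hold.
Only (R0, Hold) has each player best-responding; Nash payoffs (18, 11).
Sequential outcome (R3, Invest) differs from the Nash profile (R0, Hold).

no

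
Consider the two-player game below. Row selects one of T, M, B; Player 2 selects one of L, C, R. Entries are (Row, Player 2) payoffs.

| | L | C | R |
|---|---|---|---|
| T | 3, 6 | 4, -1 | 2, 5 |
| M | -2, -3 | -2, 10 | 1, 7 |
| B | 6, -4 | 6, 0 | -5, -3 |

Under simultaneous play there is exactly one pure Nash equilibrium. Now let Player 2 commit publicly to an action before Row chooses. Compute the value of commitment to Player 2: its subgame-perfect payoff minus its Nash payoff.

Backward induction with Player 2 moving first.
- L → Row plays B (best of 3, -2, 6); Player 2 gets -4.
- C → Row plays B (best of 4, -2, 6); Player 2 gets 0.
- R → Row plays T (best of 2, 1, -5); Player 2 gets 5.
Player 2's induced payoffs are -4, 0, 5, so Player 2 commits to R. Subgame-perfect outcome: (T, R) with payoffs (2, 5).
Now find the simultaneous Nash equilibrium.
Row's best replies: L→B; C→B; R→T.
Player 2's best replies: T→L; M→C; B→C.
The unique mutual best reply is (B, C), giving (6, 0).
Player 2's commitment gain: 5 − 0 = 5.

5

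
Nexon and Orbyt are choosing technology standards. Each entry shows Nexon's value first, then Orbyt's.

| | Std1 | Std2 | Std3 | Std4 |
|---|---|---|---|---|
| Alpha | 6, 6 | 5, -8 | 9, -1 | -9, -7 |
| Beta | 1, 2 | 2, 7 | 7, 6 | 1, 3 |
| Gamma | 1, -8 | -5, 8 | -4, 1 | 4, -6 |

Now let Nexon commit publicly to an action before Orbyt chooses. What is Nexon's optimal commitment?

Alpha

Backward induction with Nexon moving first.
- Alpha → Orbyt plays Std1 (best of 6, -8, -1, -7); Nexon gets 6.
- Beta → Orbyt plays Std2 (best of 2, 7, 6, 3); Nexon gets 2.
- Gamma → Orbyt plays Std2 (best of -8, 8, 1, -6); Nexon gets -5.
Among 6, 2, -5, the best is 6 at Alpha. Subgame-perfect outcome: (Alpha, Std1) with payoffs (6, 6).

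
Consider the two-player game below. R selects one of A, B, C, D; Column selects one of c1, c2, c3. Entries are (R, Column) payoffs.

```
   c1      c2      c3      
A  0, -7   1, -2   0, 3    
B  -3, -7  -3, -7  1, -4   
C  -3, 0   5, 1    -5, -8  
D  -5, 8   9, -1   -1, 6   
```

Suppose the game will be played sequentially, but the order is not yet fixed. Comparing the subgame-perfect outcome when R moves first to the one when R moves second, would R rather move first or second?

If R leads: Column's best replies are A→c3, B→c3, C→c2, D→c1; R's induced payoffs 0, 1, 5, -5; outcome (C, c2), payoffs (5, 1).
If Column leads: R's best replies are c1→A, c2→D, c3→B; Column's induced payoffs -7, -1, -4; outcome (D, c2), payoffs (9, -1).
R gets 5 moving first and 9 moving second, so R prefers to move second.

second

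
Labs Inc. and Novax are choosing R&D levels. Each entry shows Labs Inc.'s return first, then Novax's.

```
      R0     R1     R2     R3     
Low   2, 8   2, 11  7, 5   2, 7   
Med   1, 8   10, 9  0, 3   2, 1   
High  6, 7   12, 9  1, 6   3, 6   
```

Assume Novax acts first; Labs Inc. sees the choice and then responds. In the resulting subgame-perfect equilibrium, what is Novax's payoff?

9

Solve by backward induction (Novax leads).
- R0: Labs Inc. compares 2, 1, 6 and picks High; Novax would get 7.
- R1: Labs Inc. compares 2, 10, 12 and picks High; Novax would get 9.
- R2: Labs Inc. compares 7, 0, 1 and picks Low; Novax would get 5.
- R3: Labs Inc. compares 2, 2, 3 and picks High; Novax would get 6.
Among 7, 9, 5, 6, the best is 9 at R1. Subgame-perfect outcome: (High, R1) with payoffs (12, 9).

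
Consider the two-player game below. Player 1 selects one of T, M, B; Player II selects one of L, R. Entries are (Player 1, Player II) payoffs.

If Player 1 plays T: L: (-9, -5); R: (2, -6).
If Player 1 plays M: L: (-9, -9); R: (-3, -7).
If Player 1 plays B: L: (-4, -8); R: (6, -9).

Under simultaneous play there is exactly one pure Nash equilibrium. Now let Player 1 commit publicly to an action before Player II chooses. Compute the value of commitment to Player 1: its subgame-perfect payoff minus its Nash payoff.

1

Solve by backward induction (Player 1 leads).
- T: BR = L, leader payoff -9.
- M: BR = R, leader payoff -3.
- B: BR = L, leader payoff -4.
Maximizing over -9, -3, -4, Player 1 chooses M. Subgame-perfect outcome: (M, R) with payoffs (-3, -7).
For the simultaneous game, intersect best replies.
Player 1's best replies: L→B; R→B.
Player II's best replies: T→L; M→R; B→L.
Only (B, L) has each player best-responding; Nash payoffs (-4, -8).
Player 1's commitment gain: -3 − -4 = 1.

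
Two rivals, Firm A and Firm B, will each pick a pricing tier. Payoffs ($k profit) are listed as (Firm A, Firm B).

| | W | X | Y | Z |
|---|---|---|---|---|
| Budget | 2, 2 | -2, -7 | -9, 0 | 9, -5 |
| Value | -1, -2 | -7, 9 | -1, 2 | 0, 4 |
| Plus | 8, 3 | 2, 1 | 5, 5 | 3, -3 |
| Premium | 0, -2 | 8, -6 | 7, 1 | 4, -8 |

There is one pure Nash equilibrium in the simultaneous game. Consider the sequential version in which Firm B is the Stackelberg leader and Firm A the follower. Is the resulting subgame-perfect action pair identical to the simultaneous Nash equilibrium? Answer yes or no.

no

Backward induction with Firm B moving first.
- W → Firm A plays Plus (best of 2, -1, 8, 0); Firm B gets 3.
- X → Firm A plays Premium (best of -2, -7, 2, 8); Firm B gets -6.
- Y → Firm A plays Premium (best of -9, -1, 5, 7); Firm B gets 1.
- Z → Firm A plays Budget (best of 9, 0, 3, 4); Firm B gets -5.
Among 3, -6, 1, -5, the best is 3 at W. Subgame-perfect outcome: (Plus, W) with payoffs (8, 3).
Now find the simultaneous Nash equilibrium.
Firm A's best replies: W→Plus; X→Premium; Y→Premium; Z→Budget.
Firm B's best replies: Budget→W; Value→X; Plus→Y; Premium→Y.
Only (Premium, Y) has each player best-responding; Nash payoffs (7, 1).
Sequential outcome (Plus, W) differs from the Nash profile (Premium, Y).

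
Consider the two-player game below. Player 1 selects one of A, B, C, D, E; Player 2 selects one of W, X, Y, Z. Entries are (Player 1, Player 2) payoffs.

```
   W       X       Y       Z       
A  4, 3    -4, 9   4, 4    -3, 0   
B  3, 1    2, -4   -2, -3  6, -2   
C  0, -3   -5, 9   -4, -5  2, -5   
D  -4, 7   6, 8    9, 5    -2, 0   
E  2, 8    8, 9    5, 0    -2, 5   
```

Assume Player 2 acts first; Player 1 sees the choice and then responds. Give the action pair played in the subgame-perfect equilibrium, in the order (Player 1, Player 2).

Backward induction with Player 2 moving first.
- W → Player 1 plays A (best of 4, 3, 0, -4, 2); Player 2 gets 3.
- X → Player 1 plays E (best of -4, 2, -5, 6, 8); Player 2 gets 9.
- Y → Player 1 plays D (best of 4, -2, -4, 9, 5); Player 2 gets 5.
- Z → Player 1 plays B (best of -3, 6, 2, -2, -2); Player 2 gets -2.
Maximizing over 3, 9, 5, -2, Player 2 chooses X. Subgame-perfect outcome: (E, X) with payoffs (8, 9).

(E, X)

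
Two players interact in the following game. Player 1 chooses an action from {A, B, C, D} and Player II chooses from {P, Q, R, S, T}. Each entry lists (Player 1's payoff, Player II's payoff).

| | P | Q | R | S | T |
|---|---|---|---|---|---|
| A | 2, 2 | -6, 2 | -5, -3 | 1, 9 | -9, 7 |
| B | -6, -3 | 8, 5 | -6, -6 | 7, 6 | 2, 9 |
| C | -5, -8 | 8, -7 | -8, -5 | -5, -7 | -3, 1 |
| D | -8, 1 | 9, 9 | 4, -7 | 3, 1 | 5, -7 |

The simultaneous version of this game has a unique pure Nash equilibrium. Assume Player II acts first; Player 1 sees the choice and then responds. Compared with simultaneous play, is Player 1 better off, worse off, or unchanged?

Player 1 best-responds to each possible Player II move:
- P: BR = A, leader payoff 2.
- Q: BR = D, leader payoff 9.
- R: BR = D, leader payoff -7.
- S: BR = B, leader payoff 6.
- T: BR = D, leader payoff -7.
Among 2, 9, -7, 6, -7, the best is 9 at Q. Subgame-perfect outcome: (D, Q) with payoffs (9, 9).
Now find the simultaneous Nash equilibrium.
Player 1's best replies: P→A; Q→D; R→D; S→B; T→D.
Player II's best replies: A→S; B→T; C→T; D→Q.
Only (D, Q) has each player best-responding; Nash payoffs (9, 9).
Player 1 earns 9 sequentially versus 9 at the Nash outcome: unchanged.

unchanged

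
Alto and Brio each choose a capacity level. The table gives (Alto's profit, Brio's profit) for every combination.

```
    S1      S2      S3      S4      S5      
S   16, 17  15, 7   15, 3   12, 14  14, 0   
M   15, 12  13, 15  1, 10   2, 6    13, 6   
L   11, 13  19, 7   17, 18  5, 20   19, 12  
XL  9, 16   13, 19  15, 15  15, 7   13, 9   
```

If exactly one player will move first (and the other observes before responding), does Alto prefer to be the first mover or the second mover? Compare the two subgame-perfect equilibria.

If Alto leads: Brio's best replies are S→S1, M→S2, L→S4, XL→S2; Alto's induced payoffs 16, 13, 5, 13; outcome (S, S1), payoffs (16, 17).
If Brio leads: Alto's best replies are S1→S, S2→L, S3→L, S4→XL, S5→L; Brio's induced payoffs 17, 7, 18, 7, 12; outcome (L, S3), payoffs (17, 18).
Alto gets 16 moving first and 17 moving second, so Alto prefers to move second.

second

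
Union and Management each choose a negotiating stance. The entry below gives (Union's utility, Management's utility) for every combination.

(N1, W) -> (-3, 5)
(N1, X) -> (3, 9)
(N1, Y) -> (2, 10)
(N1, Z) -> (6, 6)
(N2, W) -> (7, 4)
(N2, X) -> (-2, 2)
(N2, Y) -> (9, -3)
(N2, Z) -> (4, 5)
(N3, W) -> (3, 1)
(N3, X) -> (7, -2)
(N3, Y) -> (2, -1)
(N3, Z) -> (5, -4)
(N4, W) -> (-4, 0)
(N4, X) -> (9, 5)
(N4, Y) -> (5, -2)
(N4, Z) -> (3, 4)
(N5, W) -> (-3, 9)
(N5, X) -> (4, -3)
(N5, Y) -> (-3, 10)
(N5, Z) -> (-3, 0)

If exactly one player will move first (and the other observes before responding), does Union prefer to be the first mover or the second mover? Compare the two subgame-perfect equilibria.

first

If Union leads: Management's best replies are N1→Y, N2→Z, N3→W, N4→X, N5→Y; Union's induced payoffs 2, 4, 3, 9, -3; outcome (N4, X), payoffs (9, 5).
If Management leads: Union's best replies are W→N2, X→N4, Y→N2, Z→N1; Management's induced payoffs 4, 5, -3, 6; outcome (N1, Z), payoffs (6, 6).
Union gets 9 moving first and 6 moving second, so Union prefers to move first.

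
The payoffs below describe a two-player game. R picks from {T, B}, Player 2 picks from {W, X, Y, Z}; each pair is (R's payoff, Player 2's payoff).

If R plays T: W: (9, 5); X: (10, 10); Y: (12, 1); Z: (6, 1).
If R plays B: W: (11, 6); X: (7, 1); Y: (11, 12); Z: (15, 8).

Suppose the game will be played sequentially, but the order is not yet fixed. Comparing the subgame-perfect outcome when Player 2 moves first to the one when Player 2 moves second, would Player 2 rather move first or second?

If R leads: Player 2's best replies are T→X, B→Y; R's induced payoffs 10, 11; outcome (B, Y), payoffs (11, 12).
If Player 2 leads: R's best replies are W→B, X→T, Y→T, Z→B; Player 2's induced payoffs 6, 10, 1, 8; outcome (T, X), payoffs (10, 10).
Player 2 gets 10 moving first and 12 moving second, so Player 2 prefers to move second.

second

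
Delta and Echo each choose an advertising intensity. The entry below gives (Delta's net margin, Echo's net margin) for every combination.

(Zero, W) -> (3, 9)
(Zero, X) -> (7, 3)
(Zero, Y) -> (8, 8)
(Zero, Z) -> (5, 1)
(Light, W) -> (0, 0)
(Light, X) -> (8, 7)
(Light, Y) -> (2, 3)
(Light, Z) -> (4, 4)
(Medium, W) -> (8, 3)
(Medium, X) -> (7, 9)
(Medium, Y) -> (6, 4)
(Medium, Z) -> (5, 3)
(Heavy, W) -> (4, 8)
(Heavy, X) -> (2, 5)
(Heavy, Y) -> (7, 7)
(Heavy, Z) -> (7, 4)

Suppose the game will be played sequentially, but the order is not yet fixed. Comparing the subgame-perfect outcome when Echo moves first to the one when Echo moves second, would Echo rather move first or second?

If Delta leads: Echo's best replies are Zero→W, Light→X, Medium→X, Heavy→W; Delta's induced payoffs 3, 8, 7, 4; outcome (Light, X), payoffs (8, 7).
If Echo leads: Delta's best replies are W→Medium, X→Light, Y→Zero, Z→Heavy; Echo's induced payoffs 3, 7, 8, 4; outcome (Zero, Y), payoffs (8, 8).
Echo gets 8 moving first and 7 moving second, so Echo prefers to move first.

first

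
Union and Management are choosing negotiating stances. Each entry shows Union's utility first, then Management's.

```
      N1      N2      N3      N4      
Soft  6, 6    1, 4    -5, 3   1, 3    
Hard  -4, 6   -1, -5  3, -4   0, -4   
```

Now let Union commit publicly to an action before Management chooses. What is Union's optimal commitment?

Soft

Solve by backward induction (Union leads).
- Soft → Management plays N1 (best of 6, 4, 3, 3); Union gets 6.
- Hard → Management plays N1 (best of 6, -5, -4, -4); Union gets -4.
Maximizing over 6, -4, Union chooses Soft. Subgame-perfect outcome: (Soft, N1) with payoffs (6, 6).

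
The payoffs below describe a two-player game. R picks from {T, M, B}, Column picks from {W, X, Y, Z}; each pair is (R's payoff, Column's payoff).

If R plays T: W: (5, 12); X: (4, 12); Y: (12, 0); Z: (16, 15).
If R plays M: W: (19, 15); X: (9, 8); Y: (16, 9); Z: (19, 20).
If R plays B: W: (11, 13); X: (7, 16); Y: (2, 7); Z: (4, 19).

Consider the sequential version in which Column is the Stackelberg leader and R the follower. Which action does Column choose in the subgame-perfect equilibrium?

R best-responds to each possible Column move:
- W: BR = M, leader payoff 15.
- X: BR = M, leader payoff 8.
- Y: BR = M, leader payoff 9.
- Z: BR = M, leader payoff 20.
Column's induced payoffs are 15, 8, 9, 20, so Column commits to Z. Subgame-perfect outcome: (M, Z) with payoffs (19, 20).

Z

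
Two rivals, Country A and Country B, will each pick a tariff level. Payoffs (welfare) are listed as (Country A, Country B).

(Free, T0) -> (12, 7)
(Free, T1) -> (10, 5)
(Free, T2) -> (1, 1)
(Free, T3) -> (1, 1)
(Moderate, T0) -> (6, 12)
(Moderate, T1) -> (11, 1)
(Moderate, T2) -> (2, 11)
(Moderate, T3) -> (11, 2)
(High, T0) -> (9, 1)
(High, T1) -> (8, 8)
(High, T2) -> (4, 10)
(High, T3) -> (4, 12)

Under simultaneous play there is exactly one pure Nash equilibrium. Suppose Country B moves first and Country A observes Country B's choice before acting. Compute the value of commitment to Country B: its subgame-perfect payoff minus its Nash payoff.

3

Work backward from Country A's decision.
- T0 → Country A plays Free (best of 12, 6, 9); Country B gets 7.
- T1 → Country A plays Moderate (best of 10, 11, 8); Country B gets 1.
- T2 → Country A plays High (best of 1, 2, 4); Country B gets 10.
- T3 → Country A plays Moderate (best of 1, 11, 4); Country B gets 2.
Country B's induced payoffs are 7, 1, 10, 2, so Country B commits to T2. Subgame-perfect outcome: (High, T2) with payoffs (4, 10).
For the simultaneous game, intersect best replies.
Country A's best replies: T0→Free; T1→Moderate; T2→High; T3→Moderate.
Country B's best replies: Free→T0; Moderate→T0; High→T3.
The unique mutual best reply is (Free, T0), giving (12, 7).
Country B's commitment gain: 10 − 7 = 3.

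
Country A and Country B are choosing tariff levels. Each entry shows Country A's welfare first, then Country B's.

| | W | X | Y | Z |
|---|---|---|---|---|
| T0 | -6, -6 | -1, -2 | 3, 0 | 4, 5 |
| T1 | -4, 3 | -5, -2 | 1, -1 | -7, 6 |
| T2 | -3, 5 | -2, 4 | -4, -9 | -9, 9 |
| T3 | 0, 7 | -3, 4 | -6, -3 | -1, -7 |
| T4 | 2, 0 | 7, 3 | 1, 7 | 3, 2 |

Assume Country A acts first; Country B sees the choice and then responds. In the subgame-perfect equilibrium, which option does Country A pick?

T0

Solve by backward induction (Country A leads).
- T0: Country B compares -6, -2, 0, 5 and picks Z; Country A would get 4.
- T1: Country B compares 3, -2, -1, 6 and picks Z; Country A would get -7.
- T2: Country B compares 5, 4, -9, 9 and picks Z; Country A would get -9.
- T3: Country B compares 7, 4, -3, -7 and picks W; Country A would get 0.
- T4: Country B compares 0, 3, 7, 2 and picks Y; Country A would get 1.
Among 4, -7, -9, 0, 1, the best is 4 at T0. Subgame-perfect outcome: (T0, Z) with payoffs (4, 5).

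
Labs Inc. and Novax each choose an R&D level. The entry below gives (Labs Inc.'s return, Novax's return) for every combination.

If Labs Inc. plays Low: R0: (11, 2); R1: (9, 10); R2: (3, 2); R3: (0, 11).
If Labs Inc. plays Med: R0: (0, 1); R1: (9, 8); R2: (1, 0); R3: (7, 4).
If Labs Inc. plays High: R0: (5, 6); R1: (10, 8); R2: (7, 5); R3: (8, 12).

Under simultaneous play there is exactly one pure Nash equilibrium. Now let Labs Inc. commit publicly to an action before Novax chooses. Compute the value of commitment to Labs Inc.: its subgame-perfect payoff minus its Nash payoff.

Solve by backward induction (Labs Inc. leads).
- Low: Novax compares 2, 10, 2, 11 and picks R3; Labs Inc. would get 0.
- Med: Novax compares 1, 8, 0, 4 and picks R1; Labs Inc. would get 9.
- High: Novax compares 6, 8, 5, 12 and picks R3; Labs Inc. would get 8.
Among 0, 9, 8, the best is 9 at Med. Subgame-perfect outcome: (Med, R1) with payoffs (9, 8).
Now find the simultaneous Nash equilibrium.
Labs Inc.'s best replies: R0→Low; R1→High; R2→High; R3→High.
Novax's best replies: Low→R3; Med→R1; High→R3.
The unique mutual best reply is (High, R3), giving (8, 12).
Labs Inc.'s commitment gain: 9 − 8 = 1.

1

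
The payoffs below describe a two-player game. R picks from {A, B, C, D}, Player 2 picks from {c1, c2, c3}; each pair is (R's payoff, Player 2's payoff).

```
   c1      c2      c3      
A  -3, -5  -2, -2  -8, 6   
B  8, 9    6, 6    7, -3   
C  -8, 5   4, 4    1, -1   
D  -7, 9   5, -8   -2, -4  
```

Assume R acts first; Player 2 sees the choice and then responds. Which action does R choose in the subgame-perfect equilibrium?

Player 2 best-responds to each possible R move:
- A: BR = c3, leader payoff -8.
- B: BR = c1, leader payoff 8.
- C: BR = c1, leader payoff -8.
- D: BR = c1, leader payoff -7.
Among -8, 8, -8, -7, the best is 8 at B. Subgame-perfect outcome: (B, c1) with payoffs (8, 9).

B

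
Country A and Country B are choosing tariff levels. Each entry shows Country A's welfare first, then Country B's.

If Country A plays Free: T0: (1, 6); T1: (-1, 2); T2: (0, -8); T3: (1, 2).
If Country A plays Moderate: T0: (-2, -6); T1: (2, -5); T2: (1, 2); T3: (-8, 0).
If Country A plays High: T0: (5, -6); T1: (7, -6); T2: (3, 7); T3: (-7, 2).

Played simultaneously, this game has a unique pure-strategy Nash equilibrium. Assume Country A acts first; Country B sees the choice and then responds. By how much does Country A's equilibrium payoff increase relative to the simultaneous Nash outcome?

0

Solve by backward induction (Country A leads).
- Free: BR = T0, leader payoff 1.
- Moderate: BR = T2, leader payoff 1.
- High: BR = T2, leader payoff 3.
Country A's induced payoffs are 1, 1, 3, so Country A commits to High. Subgame-perfect outcome: (High, T2) with payoffs (3, 7).
Now find the simultaneous Nash equilibrium.
Country A's best replies: T0→High; T1→High; T2→High; T3→Free.
Country B's best replies: Free→T0; Moderate→T2; High→T2.
Only (High, T2) has each player best-responding; Nash payoffs (3, 7).
Country A's commitment gain: 3 − 3 = 0.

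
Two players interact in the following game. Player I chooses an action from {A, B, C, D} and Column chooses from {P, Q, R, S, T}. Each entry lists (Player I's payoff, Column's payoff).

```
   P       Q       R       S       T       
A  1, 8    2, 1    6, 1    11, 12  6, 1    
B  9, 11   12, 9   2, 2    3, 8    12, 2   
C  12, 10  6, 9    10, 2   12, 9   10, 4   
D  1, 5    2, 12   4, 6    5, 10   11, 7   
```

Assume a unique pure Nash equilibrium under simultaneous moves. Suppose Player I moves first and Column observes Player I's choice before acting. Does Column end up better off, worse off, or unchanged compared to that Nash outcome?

unchanged

Solve by backward induction (Player I leads).
- A → Column plays S (best of 8, 1, 1, 12, 1); Player I gets 11.
- B → Column plays P (best of 11, 9, 2, 8, 2); Player I gets 9.
- C → Column plays P (best of 10, 9, 2, 9, 4); Player I gets 12.
- D → Column plays Q (best of 5, 12, 6, 10, 7); Player I gets 2.
Player I's induced payoffs are 11, 9, 12, 2, so Player I commits to C. Subgame-perfect outcome: (C, P) with payoffs (12, 10).
Now find the simultaneous Nash equilibrium.
Player I's best replies: P→C; Q→B; R→C; S→C; T→B.
Column's best replies: A→S; B→P; C→P; D→Q.
The unique mutual best reply is (C, P), giving (12, 10).
Column earns 10 sequentially versus 10 at the Nash outcome: unchanged.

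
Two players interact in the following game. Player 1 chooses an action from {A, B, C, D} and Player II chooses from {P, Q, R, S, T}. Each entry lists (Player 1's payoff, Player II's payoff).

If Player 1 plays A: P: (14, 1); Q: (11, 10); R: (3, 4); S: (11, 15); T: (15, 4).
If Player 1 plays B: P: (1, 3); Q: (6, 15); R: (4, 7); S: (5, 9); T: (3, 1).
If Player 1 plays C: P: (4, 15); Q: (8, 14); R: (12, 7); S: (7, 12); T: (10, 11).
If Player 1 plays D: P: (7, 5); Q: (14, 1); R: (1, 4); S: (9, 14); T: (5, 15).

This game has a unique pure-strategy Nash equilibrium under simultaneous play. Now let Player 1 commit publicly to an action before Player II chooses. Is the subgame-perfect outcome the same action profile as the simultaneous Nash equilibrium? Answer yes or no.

yes

Backward induction with Player 1 moving first.
- A → Player II plays S (best of 1, 10, 4, 15, 4); Player 1 gets 11.
- B → Player II plays Q (best of 3, 15, 7, 9, 1); Player 1 gets 6.
- C → Player II plays P (best of 15, 14, 7, 12, 11); Player 1 gets 4.
- D → Player II plays T (best of 5, 1, 4, 14, 15); Player 1 gets 5.
Maximizing over 11, 6, 4, 5, Player 1 chooses A. Subgame-perfect outcome: (A, S) with payoffs (11, 15).
Under simultaneous play:
Player 1's best replies: P→A; Q→D; R→C; S→A; T→A.
Player II's best replies: A→S; B→Q; C→P; D→T.
The unique mutual best reply is (A, S), giving (11, 15).
Sequential outcome (A, S) coincides with the Nash profile (A, S).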